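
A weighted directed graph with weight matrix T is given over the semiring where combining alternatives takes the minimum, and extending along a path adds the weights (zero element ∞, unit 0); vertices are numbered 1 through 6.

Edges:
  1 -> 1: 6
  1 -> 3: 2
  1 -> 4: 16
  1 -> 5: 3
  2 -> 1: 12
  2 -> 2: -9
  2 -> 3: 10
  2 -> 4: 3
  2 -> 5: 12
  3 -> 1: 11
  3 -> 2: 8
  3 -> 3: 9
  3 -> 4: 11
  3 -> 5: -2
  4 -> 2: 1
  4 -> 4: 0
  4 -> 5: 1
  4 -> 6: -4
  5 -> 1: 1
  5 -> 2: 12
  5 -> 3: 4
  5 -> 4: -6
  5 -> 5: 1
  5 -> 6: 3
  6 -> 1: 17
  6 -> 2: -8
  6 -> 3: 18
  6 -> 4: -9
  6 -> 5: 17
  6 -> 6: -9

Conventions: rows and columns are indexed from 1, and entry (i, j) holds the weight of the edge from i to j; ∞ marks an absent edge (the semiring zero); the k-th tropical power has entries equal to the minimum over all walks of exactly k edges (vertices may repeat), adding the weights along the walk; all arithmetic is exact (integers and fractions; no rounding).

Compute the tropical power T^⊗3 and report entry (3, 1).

T^⊗2:
  [4, 10, 7, -3, 0, 6]
  [3, -18, 1, -6, 3, -1]
  [-1, -1, 2, -8, -1, 1]
  [2, -12, 5, -13, 1, -13]
  [2, -5, 3, -6, -5, -10]
  [4, -17, 2, -18, -8, -18]
T^⊗3:
  [1, -2, 4, -6, -2, -7]
  [-6, -27, -8, -15, -6, -10]
  [0, -10, 1, -8, -7, -12]
  [0, -21, -2, -22, -12, -22]
  [-4, -18, -1, -19, -5, -19]
  [-7, -26, -7, -27, -17, -27]
Key observation: the optimum is the walk 3->5->5->1, with weight (-2) + 1 + 1 = 0.
Optimal value attained by: walk 3->5->5->1.
Answer: (T^⊗3)[3][1] = 0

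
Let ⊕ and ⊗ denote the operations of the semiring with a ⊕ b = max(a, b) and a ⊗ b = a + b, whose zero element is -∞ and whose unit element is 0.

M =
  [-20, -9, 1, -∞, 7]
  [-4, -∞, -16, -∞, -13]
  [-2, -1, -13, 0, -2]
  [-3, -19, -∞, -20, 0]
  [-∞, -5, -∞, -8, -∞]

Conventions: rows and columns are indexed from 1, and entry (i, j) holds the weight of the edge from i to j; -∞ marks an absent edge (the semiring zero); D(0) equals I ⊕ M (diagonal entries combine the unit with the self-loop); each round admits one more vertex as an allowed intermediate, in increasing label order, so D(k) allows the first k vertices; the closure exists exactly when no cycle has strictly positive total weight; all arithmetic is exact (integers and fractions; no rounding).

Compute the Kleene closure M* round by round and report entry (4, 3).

D(0):
  [0, -9, 1, -∞, 7]
  [-4, 0, -16, -∞, -13]
  [-2, -1, 0, 0, -2]
  [-3, -19, -∞, 0, 0]
  [-∞, -5, -∞, -8, 0]
D(1):
  [0, -9, 1, -∞, 7]
  [-4, 0, -3, -∞, 3]
  [-2, -1, 0, 0, 5]
  [-3, -12, -2, 0, 4]
  [-∞, -5, -∞, -8, 0]
D(2):
  [0, -9, 1, -∞, 7]
  [-4, 0, -3, -∞, 3]
  [-2, -1, 0, 0, 5]
  [-3, -12, -2, 0, 4]
  [-9, -5, -8, -8, 0]
D(3):
  [0, 0, 1, 1, 7]
  [-4, 0, -3, -3, 3]
  [-2, -1, 0, 0, 5]
  [-3, -3, -2, 0, 4]
  [-9, -5, -8, -8, 0]
D(4):
  [0, 0, 1, 1, 7]
  [-4, 0, -3, -3, 3]
  [-2, -1, 0, 0, 5]
  [-3, -3, -2, 0, 4]
  [-9, -5, -8, -8, 0]
D(5):
  [0, 2, 1, 1, 7]
  [-4, 0, -3, -3, 3]
  [-2, 0, 0, 0, 5]
  [-3, -1, -2, 0, 4]
  [-9, -5, -8, -8, 0]
Answer: M*[4][3] = -2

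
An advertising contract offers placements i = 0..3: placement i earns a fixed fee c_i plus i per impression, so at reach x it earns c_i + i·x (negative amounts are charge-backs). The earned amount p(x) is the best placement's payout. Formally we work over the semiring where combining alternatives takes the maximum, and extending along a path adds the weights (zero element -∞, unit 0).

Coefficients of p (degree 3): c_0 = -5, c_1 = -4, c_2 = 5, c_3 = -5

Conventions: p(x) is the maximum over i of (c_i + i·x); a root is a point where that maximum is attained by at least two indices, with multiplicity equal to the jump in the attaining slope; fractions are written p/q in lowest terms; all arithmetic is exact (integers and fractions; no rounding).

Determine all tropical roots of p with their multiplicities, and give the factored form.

hull edge (i=0, c=-5) to (i=2, c=5): slope 5, span 2
hull edge (i=2, c=5) to (i=3, c=-5): slope -10, span 1
Factored form: p(x) = -5 ⊗ (x ⊕ (-5)) ⊗ (x ⊕ (-5)) ⊗ (x ⊕ 10)
Answer: roots = -5 (mult 2), 10 (mult 1)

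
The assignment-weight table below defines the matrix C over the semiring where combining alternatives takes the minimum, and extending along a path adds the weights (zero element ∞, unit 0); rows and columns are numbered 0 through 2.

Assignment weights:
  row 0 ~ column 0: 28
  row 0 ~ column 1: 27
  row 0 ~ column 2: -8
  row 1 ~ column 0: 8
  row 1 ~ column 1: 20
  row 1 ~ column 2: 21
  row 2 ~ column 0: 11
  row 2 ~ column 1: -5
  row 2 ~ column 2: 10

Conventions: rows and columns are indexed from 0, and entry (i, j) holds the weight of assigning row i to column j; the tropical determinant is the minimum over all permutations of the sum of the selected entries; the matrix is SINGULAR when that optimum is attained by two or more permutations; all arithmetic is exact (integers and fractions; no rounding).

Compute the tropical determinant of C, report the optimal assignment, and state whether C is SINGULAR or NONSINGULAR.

σ = (0, 1, 2): 28 + 20 + 10 = 58
σ = (0, 2, 1): 28 + 21 + (-5) = 44
σ = (1, 0, 2): 27 + 8 + 10 = 45
σ = (1, 2, 0): 27 + 21 + 11 = 59
σ = (2, 0, 1): (-8) + 8 + (-5) = -5
σ = (2, 1, 0): (-8) + 20 + 11 = 23
Optimal value attained by: σ = (2, 0, 1).
Answer: det⊕(C) = -5; verdict: NONSINGULAR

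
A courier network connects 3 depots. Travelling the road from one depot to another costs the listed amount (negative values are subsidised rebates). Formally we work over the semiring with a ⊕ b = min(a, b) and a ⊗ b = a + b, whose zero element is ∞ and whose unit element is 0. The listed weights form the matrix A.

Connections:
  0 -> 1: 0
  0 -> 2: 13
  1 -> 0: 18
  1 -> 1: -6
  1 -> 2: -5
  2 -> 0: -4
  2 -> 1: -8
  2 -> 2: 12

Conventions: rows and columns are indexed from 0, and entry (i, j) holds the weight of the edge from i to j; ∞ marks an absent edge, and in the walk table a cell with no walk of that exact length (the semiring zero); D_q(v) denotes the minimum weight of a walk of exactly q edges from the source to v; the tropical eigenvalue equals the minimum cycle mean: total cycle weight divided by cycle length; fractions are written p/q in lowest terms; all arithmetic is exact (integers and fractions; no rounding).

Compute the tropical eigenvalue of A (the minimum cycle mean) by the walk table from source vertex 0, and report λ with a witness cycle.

q=0: [0, ∞, ∞]
q=1: [∞, 0, 13]
q=2: [9, -6, -5]
q=3: [-9, -13, -11]
Optimal cycle mean attained by: cycle 1->2->1, total (-5) + (-8), length 2.
Answer: λ = -13/2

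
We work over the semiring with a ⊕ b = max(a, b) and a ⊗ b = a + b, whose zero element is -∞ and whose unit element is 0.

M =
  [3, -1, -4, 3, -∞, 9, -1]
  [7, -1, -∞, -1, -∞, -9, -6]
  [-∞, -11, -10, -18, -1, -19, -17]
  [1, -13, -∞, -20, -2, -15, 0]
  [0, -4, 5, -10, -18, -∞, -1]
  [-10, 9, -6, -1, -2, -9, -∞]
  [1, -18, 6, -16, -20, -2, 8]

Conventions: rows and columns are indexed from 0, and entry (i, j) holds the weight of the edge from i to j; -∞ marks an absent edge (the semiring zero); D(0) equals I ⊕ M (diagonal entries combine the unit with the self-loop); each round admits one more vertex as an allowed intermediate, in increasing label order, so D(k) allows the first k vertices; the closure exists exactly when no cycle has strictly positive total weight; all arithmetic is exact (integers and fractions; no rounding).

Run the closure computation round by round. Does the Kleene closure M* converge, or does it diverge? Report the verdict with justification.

Detection: at round 0, diagonal entry (0, 0) turns strictly positive.
Key observation: the cycle 0->0 has total weight 3, which is strictly positive.
Answer: DIVERGES — positive cycle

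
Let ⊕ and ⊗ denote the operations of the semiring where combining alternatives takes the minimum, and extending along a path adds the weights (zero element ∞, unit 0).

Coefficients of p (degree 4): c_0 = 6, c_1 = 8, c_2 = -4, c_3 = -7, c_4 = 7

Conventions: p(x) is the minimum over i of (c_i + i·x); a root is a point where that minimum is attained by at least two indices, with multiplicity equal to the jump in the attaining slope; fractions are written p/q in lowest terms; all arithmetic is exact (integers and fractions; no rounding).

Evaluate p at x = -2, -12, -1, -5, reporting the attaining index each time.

p(-2) = min(6+0·(-2)=6, 8+1·(-2)=6, -4+2·(-2)=-8, -7+3·(-2)=-13, 7+4·(-2)=-1) = -13 (attained by i=3)
p(-12) = min(6+0·(-12)=6, 8+1·(-12)=-4, -4+2·(-12)=-28, -7+3·(-12)=-43, 7+4·(-12)=-41) = -43 (attained by i=3)
p(-1) = min(6+0·(-1)=6, 8+1·(-1)=7, -4+2·(-1)=-6, -7+3·(-1)=-10, 7+4·(-1)=3) = -10 (attained by i=3)
p(-5) = min(6+0·(-5)=6, 8+1·(-5)=3, -4+2·(-5)=-14, -7+3·(-5)=-22, 7+4·(-5)=-13) = -22 (attained by i=3)
Answer: p(-2) = -13; p(-12) = -43; p(-1) = -10; p(-5) = -22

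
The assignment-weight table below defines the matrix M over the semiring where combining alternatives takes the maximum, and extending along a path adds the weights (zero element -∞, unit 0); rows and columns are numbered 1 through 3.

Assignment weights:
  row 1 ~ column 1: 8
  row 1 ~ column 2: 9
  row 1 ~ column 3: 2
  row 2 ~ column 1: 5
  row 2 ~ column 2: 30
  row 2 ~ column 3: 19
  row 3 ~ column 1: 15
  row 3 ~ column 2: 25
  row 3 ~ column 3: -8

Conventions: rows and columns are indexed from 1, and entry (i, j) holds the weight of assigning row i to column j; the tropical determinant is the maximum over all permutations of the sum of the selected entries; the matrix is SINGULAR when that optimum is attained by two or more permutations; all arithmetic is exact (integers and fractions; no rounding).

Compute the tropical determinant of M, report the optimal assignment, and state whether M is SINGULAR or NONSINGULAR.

σ = (1, 2, 3): 8 + 30 + (-8) = 30
σ = (1, 3, 2): 8 + 19 + 25 = 52
σ = (2, 1, 3): 9 + 5 + (-8) = 6
σ = (2, 3, 1): 9 + 19 + 15 = 43
σ = (3, 1, 2): 2 + 5 + 25 = 32
σ = (3, 2, 1): 2 + 30 + 15 = 47
Optimal value attained by: σ = (1, 3, 2).
Answer: det⊕(M) = 52; verdict: NONSINGULAR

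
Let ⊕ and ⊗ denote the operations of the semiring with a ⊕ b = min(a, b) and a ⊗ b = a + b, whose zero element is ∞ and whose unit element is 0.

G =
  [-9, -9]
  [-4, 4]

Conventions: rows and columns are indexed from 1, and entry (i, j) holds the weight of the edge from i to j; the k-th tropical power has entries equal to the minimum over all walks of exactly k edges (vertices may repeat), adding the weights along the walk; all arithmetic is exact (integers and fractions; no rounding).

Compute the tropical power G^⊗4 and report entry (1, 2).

G^⊗2:
  [-18, -18]
  [-13, -13]
G^⊗3:
  [-27, -27]
  [-22, -22]
G^⊗4:
  [-36, -36]
  [-31, -31]
Key observation: the optimum is the walk 1->1->1->1->2, with weight (-9) + (-9) + (-9) + (-9) = -36.
Optimal value attained by: walk 1->1->1->1->2.
Answer: (G^⊗4)[1][2] = -36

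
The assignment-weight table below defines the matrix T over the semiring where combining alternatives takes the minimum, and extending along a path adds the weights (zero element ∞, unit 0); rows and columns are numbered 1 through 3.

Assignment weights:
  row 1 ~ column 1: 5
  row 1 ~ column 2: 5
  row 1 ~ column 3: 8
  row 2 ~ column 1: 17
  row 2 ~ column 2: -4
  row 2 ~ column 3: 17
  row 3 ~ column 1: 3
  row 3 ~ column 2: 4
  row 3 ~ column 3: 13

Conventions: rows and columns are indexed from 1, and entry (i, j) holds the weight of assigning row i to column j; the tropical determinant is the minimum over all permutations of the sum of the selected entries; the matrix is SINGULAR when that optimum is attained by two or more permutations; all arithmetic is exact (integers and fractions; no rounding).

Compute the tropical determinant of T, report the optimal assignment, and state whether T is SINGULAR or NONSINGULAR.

σ = (1, 2, 3): 5 + (-4) + 13 = 14
σ = (1, 3, 2): 5 + 17 + 4 = 26
σ = (2, 1, 3): 5 + 17 + 13 = 35
σ = (2, 3, 1): 5 + 17 + 3 = 25
σ = (3, 1, 2): 8 + 17 + 4 = 29
σ = (3, 2, 1): 8 + (-4) + 3 = 7
Optimal value attained by: σ = (3, 2, 1).
Answer: det⊕(T) = 7; verdict: NONSINGULAR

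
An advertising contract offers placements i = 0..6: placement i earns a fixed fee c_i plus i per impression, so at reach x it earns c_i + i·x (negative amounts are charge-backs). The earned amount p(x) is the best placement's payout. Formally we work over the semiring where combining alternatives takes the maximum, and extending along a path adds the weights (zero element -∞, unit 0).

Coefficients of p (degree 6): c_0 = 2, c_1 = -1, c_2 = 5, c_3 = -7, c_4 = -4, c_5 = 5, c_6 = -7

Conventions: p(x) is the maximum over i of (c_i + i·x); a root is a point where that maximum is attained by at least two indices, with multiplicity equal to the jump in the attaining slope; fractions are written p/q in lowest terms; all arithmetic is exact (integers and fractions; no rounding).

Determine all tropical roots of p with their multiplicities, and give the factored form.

hull edge (i=0, c=2) to (i=2, c=5): slope 3/2, span 2
hull edge (i=2, c=5) to (i=5, c=5): slope 0, span 3
hull edge (i=5, c=5) to (i=6, c=-7): slope -12, span 1
Factored form: p(x) = -7 ⊗ (x ⊕ (-3/2)) ⊗ (x ⊕ (-3/2)) ⊗ (x ⊕ 0) ⊗ (x ⊕ 0) ⊗ (x ⊕ 0) ⊗ (x ⊕ 12)
Answer: roots = -3/2 (mult 2), 0 (mult 3), 12 (mult 1)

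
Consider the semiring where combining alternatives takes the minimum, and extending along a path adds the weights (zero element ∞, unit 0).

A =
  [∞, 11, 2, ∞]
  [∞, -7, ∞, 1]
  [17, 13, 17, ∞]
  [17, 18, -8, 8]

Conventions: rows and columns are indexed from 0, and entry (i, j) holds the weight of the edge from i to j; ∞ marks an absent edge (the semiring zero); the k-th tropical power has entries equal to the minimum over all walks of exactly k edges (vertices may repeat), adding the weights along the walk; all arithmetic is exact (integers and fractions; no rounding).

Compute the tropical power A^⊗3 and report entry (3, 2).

A^⊗2:
  [19, 4, 19, 12]
  [18, -14, -7, -6]
  [34, 6, 19, 14]
  [9, 5, 0, 16]
A^⊗3:
  [29, -3, 4, 5]
  [10, -21, -14, -13]
  [31, -1, 6, 7]
  [17, -2, 8, 6]
Key observation: the optimum is the walk 3->3->3->2, with weight 8 + 8 + (-8) = 8.
Optimal value attained by: walk 3->3->3->2.
Answer: (A^⊗3)[3][2] = 8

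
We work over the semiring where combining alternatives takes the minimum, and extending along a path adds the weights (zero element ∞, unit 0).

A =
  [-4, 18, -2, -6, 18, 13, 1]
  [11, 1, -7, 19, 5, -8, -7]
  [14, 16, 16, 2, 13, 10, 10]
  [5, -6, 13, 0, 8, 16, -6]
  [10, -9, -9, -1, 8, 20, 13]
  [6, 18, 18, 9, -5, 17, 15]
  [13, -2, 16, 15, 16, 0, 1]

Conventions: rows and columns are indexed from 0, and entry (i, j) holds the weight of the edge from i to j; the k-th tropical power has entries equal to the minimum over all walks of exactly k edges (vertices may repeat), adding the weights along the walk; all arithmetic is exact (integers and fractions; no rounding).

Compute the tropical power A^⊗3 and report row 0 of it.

A^⊗2:
  [-8, -12, -6, -10, 2, 1, -12]
  [-2, -9, -6, -5, -13, -7, -6]
  [7, -4, 4, 2, 5, 8, -4]
  [1, -8, -13, -1, -1, -14, -13]
  [2, -8, -16, -7, -4, -17, -16]
  [2, -14, -14, -6, 3, 10, 3]
  [6, -1, -9, 7, -5, -10, -9]
A^⊗3:
  [-12, -16, -19, -14, -7, -20, -19]
  [-6, -22, -22, -14, -12, -17, -16]
  [3, -6, -11, 1, 1, -12, -11]
  [-8, -15, -15, -11, -19, -16, -15]
  [-11, -18, -15, -14, -22, -16, -15]
  [-3, -13, -21, -12, -9, -22, -21]
  [-4, -14, -14, -7, -15, -9, -8]
Answer: row 0 of A^⊗3 = [-12, -16, -19, -14, -7, -20, -19]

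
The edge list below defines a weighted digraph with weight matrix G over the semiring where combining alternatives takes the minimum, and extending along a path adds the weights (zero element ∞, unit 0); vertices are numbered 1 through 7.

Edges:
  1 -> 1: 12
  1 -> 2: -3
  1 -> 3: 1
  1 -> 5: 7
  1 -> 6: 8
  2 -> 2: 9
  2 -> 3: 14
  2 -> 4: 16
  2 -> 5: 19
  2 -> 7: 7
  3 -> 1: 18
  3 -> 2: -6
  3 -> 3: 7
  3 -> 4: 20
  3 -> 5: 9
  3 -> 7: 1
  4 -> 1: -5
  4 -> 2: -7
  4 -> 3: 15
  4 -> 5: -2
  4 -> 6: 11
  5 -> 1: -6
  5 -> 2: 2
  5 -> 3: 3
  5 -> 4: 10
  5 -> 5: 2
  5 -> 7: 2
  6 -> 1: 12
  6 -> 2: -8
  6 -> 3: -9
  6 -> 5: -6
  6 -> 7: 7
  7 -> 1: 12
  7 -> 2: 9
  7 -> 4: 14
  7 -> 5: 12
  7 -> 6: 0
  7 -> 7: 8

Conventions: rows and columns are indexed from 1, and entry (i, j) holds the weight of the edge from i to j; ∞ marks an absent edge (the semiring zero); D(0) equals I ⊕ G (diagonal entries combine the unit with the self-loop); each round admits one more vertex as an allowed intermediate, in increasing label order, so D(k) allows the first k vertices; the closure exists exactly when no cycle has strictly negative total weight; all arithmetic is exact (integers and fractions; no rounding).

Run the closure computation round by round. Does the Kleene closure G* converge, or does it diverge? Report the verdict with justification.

D(0):
  [0, -3, 1, ∞, 7, 8, ∞]
  [∞, 0, 14, 16, 19, ∞, 7]
  [18, -6, 0, 20, 9, ∞, 1]
  [-5, -7, 15, 0, -2, 11, ∞]
  [-6, 2, 3, 10, 0, ∞, 2]
  [12, -8, -9, ∞, -6, 0, 7]
  [12, 9, ∞, 14, 12, 0, 0]
D(1):
  [0, -3, 1, ∞, 7, 8, ∞]
  [∞, 0, 14, 16, 19, ∞, 7]
  [18, -6, 0, 20, 9, 26, 1]
  [-5, -8, -4, 0, -2, 3, ∞]
  [-6, -9, -5, 10, 0, 2, 2]
  [12, -8, -9, ∞, -6, 0, 7]
  [12, 9, 13, 14, 12, 0, 0]
D(2):
  [0, -3, 1, 13, 7, 8, 4]
  [∞, 0, 14, 16, 19, ∞, 7]
  [18, -6, 0, 10, 9, 26, 1]
  [-5, -8, -4, 0, -2, 3, -1]
  [-6, -9, -5, 7, 0, 2, -2]
  [12, -8, -9, 8, -6, 0, -1]
  [12, 9, 13, 14, 12, 0, 0]
D(3):
  [0, -5, 1, 11, 7, 8, 2]
  [32, 0, 14, 16, 19, 40, 7]
  [18, -6, 0, 10, 9, 26, 1]
  [-5, -10, -4, 0, -2, 3, -3]
  [-6, -11, -5, 5, 0, 2, -4]
  [9, -15, -9, 1, -6, 0, -8]
  [12, 7, 13, 14, 12, 0, 0]
D(4):
  [0, -5, 1, 11, 7, 8, 2]
  [11, 0, 12, 16, 14, 19, 7]
  [5, -6, 0, 10, 8, 13, 1]
  [-5, -10, -4, 0, -2, 3, -3]
  [-6, -11, -5, 5, 0, 2, -4]
  [-4, -15, -9, 1, -6, 0, -8]
  [9, 4, 10, 14, 12, 0, 0]
Detection: at round 5, diagonal entry (6, 6) turns strictly negative.
Key observation: the cycle 6->5->1->6 has total weight (-6) + (-6) + 8, which is strictly negative.
Answer: DIVERGES — negative cycle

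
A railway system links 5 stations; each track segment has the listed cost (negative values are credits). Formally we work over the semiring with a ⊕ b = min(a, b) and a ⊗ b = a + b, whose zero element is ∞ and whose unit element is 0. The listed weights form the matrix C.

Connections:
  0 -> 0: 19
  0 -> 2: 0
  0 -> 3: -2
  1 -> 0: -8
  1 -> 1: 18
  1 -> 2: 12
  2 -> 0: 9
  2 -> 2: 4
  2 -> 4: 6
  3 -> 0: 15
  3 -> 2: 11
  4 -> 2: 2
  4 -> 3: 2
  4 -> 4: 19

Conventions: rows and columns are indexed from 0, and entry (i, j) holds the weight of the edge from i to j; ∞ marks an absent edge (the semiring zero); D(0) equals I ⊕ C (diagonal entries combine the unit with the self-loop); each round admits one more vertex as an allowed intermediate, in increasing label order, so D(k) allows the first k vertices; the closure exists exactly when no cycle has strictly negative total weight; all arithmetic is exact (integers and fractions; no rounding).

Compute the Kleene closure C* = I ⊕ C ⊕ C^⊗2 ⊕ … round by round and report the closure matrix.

D(0):
  [0, ∞, 0, -2, ∞]
  [-8, 0, 12, ∞, ∞]
  [9, ∞, 0, ∞, 6]
  [15, ∞, 11, 0, ∞]
  [∞, ∞, 2, 2, 0]
D(1):
  [0, ∞, 0, -2, ∞]
  [-8, 0, -8, -10, ∞]
  [9, ∞, 0, 7, 6]
  [15, ∞, 11, 0, ∞]
  [∞, ∞, 2, 2, 0]
D(2):
  [0, ∞, 0, -2, ∞]
  [-8, 0, -8, -10, ∞]
  [9, ∞, 0, 7, 6]
  [15, ∞, 11, 0, ∞]
  [∞, ∞, 2, 2, 0]
D(3):
  [0, ∞, 0, -2, 6]
  [-8, 0, -8, -10, -2]
  [9, ∞, 0, 7, 6]
  [15, ∞, 11, 0, 17]
  [11, ∞, 2, 2, 0]
D(4):
  [0, ∞, 0, -2, 6]
  [-8, 0, -8, -10, -2]
  [9, ∞, 0, 7, 6]
  [15, ∞, 11, 0, 17]
  [11, ∞, 2, 2, 0]
D(5):
  [0, ∞, 0, -2, 6]
  [-8, 0, -8, -10, -2]
  [9, ∞, 0, 7, 6]
  [15, ∞, 11, 0, 17]
  [11, ∞, 2, 2, 0]
Answer: C* = [[0, ∞, 0, -2, 6], [-8, 0, -8, -10, -2], [9, ∞, 0, 7, 6], [15, ∞, 11, 0, 17], [11, ∞, 2, 2, 0]]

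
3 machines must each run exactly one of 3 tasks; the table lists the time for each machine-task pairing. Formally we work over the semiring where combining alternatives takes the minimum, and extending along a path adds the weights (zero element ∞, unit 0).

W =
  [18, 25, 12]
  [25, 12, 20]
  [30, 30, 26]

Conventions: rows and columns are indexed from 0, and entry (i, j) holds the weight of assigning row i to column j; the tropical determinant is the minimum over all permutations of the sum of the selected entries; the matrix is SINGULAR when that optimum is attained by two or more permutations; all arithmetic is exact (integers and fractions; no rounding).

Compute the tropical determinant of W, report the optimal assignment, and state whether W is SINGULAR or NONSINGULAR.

σ = (0, 1, 2): 18 + 12 + 26 = 56
σ = (0, 2, 1): 18 + 20 + 30 = 68
σ = (1, 0, 2): 25 + 25 + 26 = 76
σ = (1, 2, 0): 25 + 20 + 30 = 75
σ = (2, 0, 1): 12 + 25 + 30 = 67
σ = (2, 1, 0): 12 + 12 + 30 = 54
Optimal value attained by: σ = (2, 1, 0).
Answer: det⊕(W) = 54; verdict: NONSINGULAR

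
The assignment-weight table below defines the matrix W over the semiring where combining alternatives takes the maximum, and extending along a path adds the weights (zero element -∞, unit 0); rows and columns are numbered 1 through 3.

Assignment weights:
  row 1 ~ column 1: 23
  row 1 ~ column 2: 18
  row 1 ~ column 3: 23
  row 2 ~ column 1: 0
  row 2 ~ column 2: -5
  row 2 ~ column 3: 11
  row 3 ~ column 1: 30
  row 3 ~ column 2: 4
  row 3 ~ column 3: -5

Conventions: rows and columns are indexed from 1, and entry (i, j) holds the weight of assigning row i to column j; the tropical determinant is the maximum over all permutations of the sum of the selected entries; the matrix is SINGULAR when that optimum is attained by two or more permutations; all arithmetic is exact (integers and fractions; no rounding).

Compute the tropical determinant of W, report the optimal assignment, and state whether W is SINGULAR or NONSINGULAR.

σ = (1, 2, 3): 23 + (-5) + (-5) = 13
σ = (1, 3, 2): 23 + 11 + 4 = 38
σ = (2, 1, 3): 18 + 0 + (-5) = 13
σ = (2, 3, 1): 18 + 11 + 30 = 59
σ = (3, 1, 2): 23 + 0 + 4 = 27
σ = (3, 2, 1): 23 + (-5) + 30 = 48
Optimal value attained by: σ = (2, 3, 1).
Answer: det⊕(W) = 59; verdict: NONSINGULAR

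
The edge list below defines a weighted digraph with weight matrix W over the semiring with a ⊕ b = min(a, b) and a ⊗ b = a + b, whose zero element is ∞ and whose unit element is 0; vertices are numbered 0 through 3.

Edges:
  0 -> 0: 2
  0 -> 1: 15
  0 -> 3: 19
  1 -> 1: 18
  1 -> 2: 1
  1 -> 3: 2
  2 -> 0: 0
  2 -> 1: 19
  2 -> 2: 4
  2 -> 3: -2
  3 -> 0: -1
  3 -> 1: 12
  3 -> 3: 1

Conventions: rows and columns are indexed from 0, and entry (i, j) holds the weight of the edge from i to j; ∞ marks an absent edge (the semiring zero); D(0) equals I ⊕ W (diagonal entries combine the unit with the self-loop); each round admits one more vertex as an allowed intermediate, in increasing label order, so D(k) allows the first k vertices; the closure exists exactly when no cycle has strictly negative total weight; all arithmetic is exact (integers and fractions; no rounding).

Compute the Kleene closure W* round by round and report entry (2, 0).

D(0):
  [0, 15, ∞, 19]
  [∞, 0, 1, 2]
  [0, 19, 0, -2]
  [-1, 12, ∞, 0]
D(1):
  [0, 15, ∞, 19]
  [∞, 0, 1, 2]
  [0, 15, 0, -2]
  [-1, 12, ∞, 0]
D(2):
  [0, 15, 16, 17]
  [∞, 0, 1, 2]
  [0, 15, 0, -2]
  [-1, 12, 13, 0]
D(3):
  [0, 15, 16, 14]
  [1, 0, 1, -1]
  [0, 15, 0, -2]
  [-1, 12, 13, 0]
D(4):
  [0, 15, 16, 14]
  [-2, 0, 1, -1]
  [-3, 10, 0, -2]
  [-1, 12, 13, 0]
Answer: W*[2][0] = -3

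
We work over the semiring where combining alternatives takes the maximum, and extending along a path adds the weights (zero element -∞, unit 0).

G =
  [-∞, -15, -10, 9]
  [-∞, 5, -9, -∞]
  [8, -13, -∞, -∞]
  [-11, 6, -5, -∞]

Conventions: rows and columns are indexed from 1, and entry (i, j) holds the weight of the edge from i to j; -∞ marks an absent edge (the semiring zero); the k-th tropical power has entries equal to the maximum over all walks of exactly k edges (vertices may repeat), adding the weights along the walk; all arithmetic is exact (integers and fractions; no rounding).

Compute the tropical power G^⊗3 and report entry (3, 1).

G^⊗2:
  [-2, 15, 4, -∞]
  [-1, 10, -4, -∞]
  [-∞, -7, -2, 17]
  [3, 11, -3, -2]
G^⊗3:
  [12, 20, 6, 7]
  [4, 15, 1, 8]
  [6, 23, 12, -∞]
  [5, 16, 2, 12]
Key observation: the optimum is the walk 3->1->3->1, with weight 8 + (-10) + 8 = 6.
Optimal value attained by: walk 3->1->3->1.
Answer: (G^⊗3)[3][1] = 6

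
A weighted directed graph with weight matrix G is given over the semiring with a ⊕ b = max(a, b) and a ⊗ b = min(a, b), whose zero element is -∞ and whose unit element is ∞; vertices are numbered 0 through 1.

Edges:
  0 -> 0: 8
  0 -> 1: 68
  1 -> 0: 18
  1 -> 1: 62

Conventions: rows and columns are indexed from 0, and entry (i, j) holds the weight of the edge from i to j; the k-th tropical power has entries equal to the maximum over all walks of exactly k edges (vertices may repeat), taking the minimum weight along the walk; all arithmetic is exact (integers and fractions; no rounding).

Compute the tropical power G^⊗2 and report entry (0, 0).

G^⊗2:
  [18, 62]
  [18, 62]
Key observation: the optimum is the walk 0->1->0, with weight 68 min 18 = 18.
Optimal value attained by: walk 0->1->0.
Answer: (G^⊗2)[0][0] = 18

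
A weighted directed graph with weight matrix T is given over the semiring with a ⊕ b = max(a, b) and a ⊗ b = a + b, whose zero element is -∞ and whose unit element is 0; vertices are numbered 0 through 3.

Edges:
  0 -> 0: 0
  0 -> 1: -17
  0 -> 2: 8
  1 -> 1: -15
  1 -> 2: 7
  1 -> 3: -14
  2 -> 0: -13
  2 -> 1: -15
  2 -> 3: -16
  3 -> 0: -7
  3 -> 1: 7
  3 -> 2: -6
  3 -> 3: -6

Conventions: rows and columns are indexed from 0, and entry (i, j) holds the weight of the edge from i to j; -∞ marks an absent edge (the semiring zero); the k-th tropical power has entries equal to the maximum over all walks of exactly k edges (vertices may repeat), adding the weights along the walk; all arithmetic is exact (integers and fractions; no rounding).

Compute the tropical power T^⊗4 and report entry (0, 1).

T^⊗2:
  [0, -7, 8, -8]
  [-6, -7, -8, -9]
  [-13, -9, -5, -22]
  [-7, 1, 14, -7]
T^⊗3:
  [0, -1, 8, -8]
  [-6, -2, 2, -15]
  [-13, -15, -2, -21]
  [1, 0, 8, -2]
T^⊗4:
  [0, -1, 8, -8]
  [-6, -8, 5, -14]
  [-13, -14, -5, -18]
  [1, 5, 9, -8]
Key observation: the optimum is the walk 0->0->2->3->1, with weight 0 + 8 + (-16) + 7 = -1.
Optimal value attained by: walk 0->0->2->3->1.
Answer: (T^⊗4)[0][1] = -1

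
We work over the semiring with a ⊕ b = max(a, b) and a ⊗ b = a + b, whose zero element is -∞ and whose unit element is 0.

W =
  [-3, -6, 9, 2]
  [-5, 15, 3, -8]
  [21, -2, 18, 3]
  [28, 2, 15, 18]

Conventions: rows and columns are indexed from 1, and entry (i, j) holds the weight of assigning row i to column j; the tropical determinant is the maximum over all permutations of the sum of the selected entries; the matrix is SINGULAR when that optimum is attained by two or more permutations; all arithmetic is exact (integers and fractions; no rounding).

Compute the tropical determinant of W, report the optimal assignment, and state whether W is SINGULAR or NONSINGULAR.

σ = (1, 2, 3, 4): (-3) + 15 + 18 + 18 = 48
σ = (1, 2, 4, 3): (-3) + 15 + 3 + 15 = 30
σ = (1, 3, 2, 4): (-3) + 3 + (-2) + 18 = 16
σ = (1, 3, 4, 2): (-3) + 3 + 3 + 2 = 5
σ = (1, 4, 2, 3): (-3) + (-8) + (-2) + 15 = 2
σ = (1, 4, 3, 2): (-3) + (-8) + 18 + 2 = 9
σ = (2, 1, 3, 4): (-6) + (-5) + 18 + 18 = 25
σ = (2, 1, 4, 3): (-6) + (-5) + 3 + 15 = 7
σ = (2, 3, 1, 4): (-6) + 3 + 21 + 18 = 36
σ = (2, 3, 4, 1): (-6) + 3 + 3 + 28 = 28
σ = (2, 4, 1, 3): (-6) + (-8) + 21 + 15 = 22
σ = (2, 4, 3, 1): (-6) + (-8) + 18 + 28 = 32
σ = (3, 1, 2, 4): 9 + (-5) + (-2) + 18 = 20
σ = (3, 1, 4, 2): 9 + (-5) + 3 + 2 = 9
σ = (3, 2, 1, 4): 9 + 15 + 21 + 18 = 63
σ = (3, 2, 4, 1): 9 + 15 + 3 + 28 = 55
σ = (3, 4, 1, 2): 9 + (-8) + 21 + 2 = 24
σ = (3, 4, 2, 1): 9 + (-8) + (-2) + 28 = 27
σ = (4, 1, 2, 3): 2 + (-5) + (-2) + 15 = 10
σ = (4, 1, 3, 2): 2 + (-5) + 18 + 2 = 17
σ = (4, 2, 1, 3): 2 + 15 + 21 + 15 = 53
σ = (4, 2, 3, 1): 2 + 15 + 18 + 28 = 63
σ = (4, 3, 1, 2): 2 + 3 + 21 + 2 = 28
σ = (4, 3, 2, 1): 2 + 3 + (-2) + 28 = 31
Optimal value attained by: σ = (3, 2, 1, 4).
Answer: det⊕(W) = 63; verdict: SINGULAR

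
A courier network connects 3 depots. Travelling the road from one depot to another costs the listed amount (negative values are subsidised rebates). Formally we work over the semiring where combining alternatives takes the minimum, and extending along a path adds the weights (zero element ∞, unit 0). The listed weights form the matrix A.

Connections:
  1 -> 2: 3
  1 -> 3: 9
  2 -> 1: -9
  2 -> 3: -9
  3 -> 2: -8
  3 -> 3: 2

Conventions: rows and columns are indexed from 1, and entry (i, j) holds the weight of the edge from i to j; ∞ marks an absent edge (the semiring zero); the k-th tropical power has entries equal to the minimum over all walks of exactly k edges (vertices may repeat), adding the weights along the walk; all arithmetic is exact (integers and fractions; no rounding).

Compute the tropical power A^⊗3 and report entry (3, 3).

A^⊗2:
  [-6, 1, -6]
  [∞, -17, -7]
  [-17, -6, -17]
A^⊗3:
  [-8, -14, -8]
  [-26, -15, -26]
  [-15, -25, -15]
Key observation: the optimum is the walk 3->2->3->3, with weight (-8) + (-9) + 2 = -15.
Optimal value attained by: walk 3->2->3->3.
Answer: (A^⊗3)[3][3] = -15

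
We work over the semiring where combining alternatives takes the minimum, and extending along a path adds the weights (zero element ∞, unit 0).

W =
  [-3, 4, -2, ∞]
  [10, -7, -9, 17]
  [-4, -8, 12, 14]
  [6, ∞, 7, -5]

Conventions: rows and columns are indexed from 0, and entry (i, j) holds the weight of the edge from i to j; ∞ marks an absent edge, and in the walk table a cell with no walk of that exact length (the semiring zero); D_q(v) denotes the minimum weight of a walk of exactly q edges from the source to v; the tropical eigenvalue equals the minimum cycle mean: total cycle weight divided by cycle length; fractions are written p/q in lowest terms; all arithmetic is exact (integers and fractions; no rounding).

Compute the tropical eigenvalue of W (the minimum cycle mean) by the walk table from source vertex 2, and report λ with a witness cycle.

q=0: [∞, ∞, 0, ∞]
q=1: [-4, -8, 12, 14]
q=2: [-7, -15, -17, 9]
q=3: [-21, -25, -24, -3]
q=4: [-28, -32, -34, -10]
Optimal cycle mean attained by: cycle 1->2->1, total (-9) + (-8), length 2.
Answer: λ = -17/2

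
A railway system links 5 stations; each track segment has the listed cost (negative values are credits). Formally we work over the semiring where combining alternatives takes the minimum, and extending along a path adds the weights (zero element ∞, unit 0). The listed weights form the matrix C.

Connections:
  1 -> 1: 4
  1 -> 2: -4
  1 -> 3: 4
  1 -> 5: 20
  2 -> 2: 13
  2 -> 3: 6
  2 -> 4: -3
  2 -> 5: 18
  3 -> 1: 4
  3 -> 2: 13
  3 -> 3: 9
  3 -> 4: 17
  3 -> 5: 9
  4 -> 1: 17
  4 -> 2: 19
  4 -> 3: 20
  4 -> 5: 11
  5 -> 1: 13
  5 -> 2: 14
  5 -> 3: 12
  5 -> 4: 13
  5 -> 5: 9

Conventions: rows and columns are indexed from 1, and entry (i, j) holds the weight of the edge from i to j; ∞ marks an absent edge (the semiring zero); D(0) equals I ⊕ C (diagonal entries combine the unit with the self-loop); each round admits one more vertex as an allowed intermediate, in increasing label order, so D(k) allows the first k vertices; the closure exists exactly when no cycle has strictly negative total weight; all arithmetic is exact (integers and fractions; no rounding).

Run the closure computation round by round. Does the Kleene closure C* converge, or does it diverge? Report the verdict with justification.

D(0):
  [0, -4, 4, ∞, 20]
  [∞, 0, 6, -3, 18]
  [4, 13, 0, 17, 9]
  [17, 19, 20, 0, 11]
  [13, 14, 12, 13, 0]
D(1):
  [0, -4, 4, ∞, 20]
  [∞, 0, 6, -3, 18]
  [4, 0, 0, 17, 9]
  [17, 13, 20, 0, 11]
  [13, 9, 12, 13, 0]
D(2):
  [0, -4, 2, -7, 14]
  [∞, 0, 6, -3, 18]
  [4, 0, 0, -3, 9]
  [17, 13, 19, 0, 11]
  [13, 9, 12, 6, 0]
D(3):
  [0, -4, 2, -7, 11]
  [10, 0, 6, -3, 15]
  [4, 0, 0, -3, 9]
  [17, 13, 19, 0, 11]
  [13, 9, 12, 6, 0]
D(4):
  [0, -4, 2, -7, 4]
  [10, 0, 6, -3, 8]
  [4, 0, 0, -3, 8]
  [17, 13, 19, 0, 11]
  [13, 9, 12, 6, 0]
D(5):
  [0, -4, 2, -7, 4]
  [10, 0, 6, -3, 8]
  [4, 0, 0, -3, 8]
  [17, 13, 19, 0, 11]
  [13, 9, 12, 6, 0]
Key observation: every diagonal entry stays at the unit through all rounds, so no improving cycle exists.
Answer: CONVERGES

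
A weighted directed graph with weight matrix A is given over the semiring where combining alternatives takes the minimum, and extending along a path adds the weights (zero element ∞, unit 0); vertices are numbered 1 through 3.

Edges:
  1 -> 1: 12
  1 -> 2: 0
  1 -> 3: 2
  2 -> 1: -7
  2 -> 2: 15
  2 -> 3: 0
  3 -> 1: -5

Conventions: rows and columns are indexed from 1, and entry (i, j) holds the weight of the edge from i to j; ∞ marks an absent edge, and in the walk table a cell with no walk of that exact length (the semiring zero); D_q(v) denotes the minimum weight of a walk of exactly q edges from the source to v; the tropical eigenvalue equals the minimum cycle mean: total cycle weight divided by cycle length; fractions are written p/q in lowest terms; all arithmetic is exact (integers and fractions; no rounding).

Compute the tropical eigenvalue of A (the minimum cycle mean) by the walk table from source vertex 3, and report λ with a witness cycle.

q=0: [∞, ∞, 0]
q=1: [-5, ∞, ∞]
q=2: [7, -5, -3]
q=3: [-12, 7, -5]
Optimal cycle mean attained by: cycle 1->2->1, total 0 + (-7), length 2.
Answer: λ = -7/2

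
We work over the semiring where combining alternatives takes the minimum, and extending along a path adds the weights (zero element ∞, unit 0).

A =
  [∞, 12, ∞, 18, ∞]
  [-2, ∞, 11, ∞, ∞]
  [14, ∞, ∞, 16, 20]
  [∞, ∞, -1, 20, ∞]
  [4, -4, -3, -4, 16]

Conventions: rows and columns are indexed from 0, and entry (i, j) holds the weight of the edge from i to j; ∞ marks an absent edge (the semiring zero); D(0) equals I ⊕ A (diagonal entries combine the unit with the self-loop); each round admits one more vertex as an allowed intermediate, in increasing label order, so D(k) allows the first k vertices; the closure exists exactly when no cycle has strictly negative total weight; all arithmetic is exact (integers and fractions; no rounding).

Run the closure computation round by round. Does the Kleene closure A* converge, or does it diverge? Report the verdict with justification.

D(0):
  [0, 12, ∞, 18, ∞]
  [-2, 0, 11, ∞, ∞]
  [14, ∞, 0, 16, 20]
  [∞, ∞, -1, 0, ∞]
  [4, -4, -3, -4, 0]
D(1):
  [0, 12, ∞, 18, ∞]
  [-2, 0, 11, 16, ∞]
  [14, 26, 0, 16, 20]
  [∞, ∞, -1, 0, ∞]
  [4, -4, -3, -4, 0]
D(2):
  [0, 12, 23, 18, ∞]
  [-2, 0, 11, 16, ∞]
  [14, 26, 0, 16, 20]
  [∞, ∞, -1, 0, ∞]
  [-6, -4, -3, -4, 0]
D(3):
  [0, 12, 23, 18, 43]
  [-2, 0, 11, 16, 31]
  [14, 26, 0, 16, 20]
  [13, 25, -1, 0, 19]
  [-6, -4, -3, -4, 0]
D(4):
  [0, 12, 17, 18, 37]
  [-2, 0, 11, 16, 31]
  [14, 26, 0, 16, 20]
  [13, 25, -1, 0, 19]
  [-6, -4, -5, -4, 0]
D(5):
  [0, 12, 17, 18, 37]
  [-2, 0, 11, 16, 31]
  [14, 16, 0, 16, 20]
  [13, 15, -1, 0, 19]
  [-6, -4, -5, -4, 0]
Key observation: every diagonal entry stays at the unit through all rounds, so no improving cycle exists.
Answer: CONVERGES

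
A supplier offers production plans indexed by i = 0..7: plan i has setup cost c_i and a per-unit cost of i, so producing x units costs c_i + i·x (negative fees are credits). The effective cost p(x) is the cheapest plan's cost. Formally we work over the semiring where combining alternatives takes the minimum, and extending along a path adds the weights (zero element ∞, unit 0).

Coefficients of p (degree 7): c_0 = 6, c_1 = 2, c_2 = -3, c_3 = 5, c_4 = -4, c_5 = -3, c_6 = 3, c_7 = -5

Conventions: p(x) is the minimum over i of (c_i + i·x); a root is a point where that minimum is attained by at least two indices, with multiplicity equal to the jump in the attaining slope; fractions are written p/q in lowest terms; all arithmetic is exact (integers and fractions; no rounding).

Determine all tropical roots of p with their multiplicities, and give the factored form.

hull edge (i=0, c=6) to (i=2, c=-3): slope -9/2, span 2
hull edge (i=2, c=-3) to (i=4, c=-4): slope -1/2, span 2
hull edge (i=4, c=-4) to (i=7, c=-5): slope -1/3, span 3
Factored form: p(x) = -5 ⊗ (x ⊕ 1/3) ⊗ (x ⊕ 1/3) ⊗ (x ⊕ 1/3) ⊗ (x ⊕ 1/2) ⊗ (x ⊕ 1/2) ⊗ (x ⊕ 9/2) ⊗ (x ⊕ 9/2)
Answer: roots = 1/3 (mult 3), 1/2 (mult 2), 9/2 (mult 2)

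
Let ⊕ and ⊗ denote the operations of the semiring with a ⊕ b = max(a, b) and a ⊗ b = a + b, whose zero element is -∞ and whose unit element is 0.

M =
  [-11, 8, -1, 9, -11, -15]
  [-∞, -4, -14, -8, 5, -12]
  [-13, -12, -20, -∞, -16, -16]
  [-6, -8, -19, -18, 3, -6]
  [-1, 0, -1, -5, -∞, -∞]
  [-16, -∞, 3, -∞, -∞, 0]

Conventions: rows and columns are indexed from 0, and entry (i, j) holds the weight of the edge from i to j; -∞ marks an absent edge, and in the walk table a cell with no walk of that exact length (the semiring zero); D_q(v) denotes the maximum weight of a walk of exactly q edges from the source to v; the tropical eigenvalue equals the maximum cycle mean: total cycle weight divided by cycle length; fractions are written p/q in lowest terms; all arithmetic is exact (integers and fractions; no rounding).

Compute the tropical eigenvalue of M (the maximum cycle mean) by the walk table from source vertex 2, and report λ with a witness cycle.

q=0: [-∞, -∞, 0, -∞, -∞, -∞]
q=1: [-13, -12, -20, -∞, -16, -16]
q=2: [-17, -5, -13, -4, -7, -16]
q=3: [-8, -7, -8, -8, 0, -10]
q=4: [-1, 0, -1, 1, -2, -10]
q=5: [-3, 7, -2, 8, 5, -5]
q=6: [4, 5, 4, 6, 12, 2]
Optimal cycle mean attained by: cycle 0->1->4->0, total 8 + 5 + (-1), length 3.
Answer: λ = 4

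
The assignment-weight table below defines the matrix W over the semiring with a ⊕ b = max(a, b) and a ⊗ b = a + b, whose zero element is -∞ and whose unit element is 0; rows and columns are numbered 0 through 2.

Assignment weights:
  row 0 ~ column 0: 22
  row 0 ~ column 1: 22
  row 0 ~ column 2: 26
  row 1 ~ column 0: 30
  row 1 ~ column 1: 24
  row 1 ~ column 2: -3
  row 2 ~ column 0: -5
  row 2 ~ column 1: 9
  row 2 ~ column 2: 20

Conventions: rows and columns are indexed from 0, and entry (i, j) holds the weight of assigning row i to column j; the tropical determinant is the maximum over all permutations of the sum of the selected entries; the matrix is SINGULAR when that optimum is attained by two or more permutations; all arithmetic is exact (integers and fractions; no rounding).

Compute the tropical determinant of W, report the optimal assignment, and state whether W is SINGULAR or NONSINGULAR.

σ = (0, 1, 2): 22 + 24 + 20 = 66
σ = (0, 2, 1): 22 + (-3) + 9 = 28
σ = (1, 0, 2): 22 + 30 + 20 = 72
σ = (1, 2, 0): 22 + (-3) + (-5) = 14
σ = (2, 0, 1): 26 + 30 + 9 = 65
σ = (2, 1, 0): 26 + 24 + (-5) = 45
Optimal value attained by: σ = (1, 0, 2).
Answer: det⊕(W) = 72; verdict: NONSINGULAR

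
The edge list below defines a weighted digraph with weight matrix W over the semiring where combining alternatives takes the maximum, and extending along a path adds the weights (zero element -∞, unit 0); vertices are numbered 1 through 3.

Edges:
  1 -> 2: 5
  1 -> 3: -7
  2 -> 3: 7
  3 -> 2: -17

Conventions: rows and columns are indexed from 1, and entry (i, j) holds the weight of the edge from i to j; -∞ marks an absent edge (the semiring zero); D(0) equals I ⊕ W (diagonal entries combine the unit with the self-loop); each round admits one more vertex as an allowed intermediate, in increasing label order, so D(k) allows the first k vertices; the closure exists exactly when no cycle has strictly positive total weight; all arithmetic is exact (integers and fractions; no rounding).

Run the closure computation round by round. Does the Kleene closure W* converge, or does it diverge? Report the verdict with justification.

D(0):
  [0, 5, -7]
  [-∞, 0, 7]
  [-∞, -17, 0]
D(1):
  [0, 5, -7]
  [-∞, 0, 7]
  [-∞, -17, 0]
D(2):
  [0, 5, 12]
  [-∞, 0, 7]
  [-∞, -17, 0]
D(3):
  [0, 5, 12]
  [-∞, 0, 7]
  [-∞, -17, 0]
Key observation: every diagonal entry stays at the unit through all rounds, so no improving cycle exists.
Answer: CONVERGES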